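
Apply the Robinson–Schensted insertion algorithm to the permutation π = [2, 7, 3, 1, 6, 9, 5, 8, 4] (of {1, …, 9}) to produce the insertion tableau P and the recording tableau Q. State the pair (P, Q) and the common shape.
P = [1, 3, 4, 8] / [2, 5, 9] / [6] / [7];  Q = [1, 2, 5, 6] / [3, 7, 8] / [4] / [9];  common shape = (4, 3, 1, 1)

Row-insert the values π_1, π_2, … into P one at a time, bumping the leftmost entry strictly greater than the inserted value down to the next row. The recording tableau Q records, in position (i, j), the step at which that cell was added to P.
  Insert 2 (step 1): P = [2];  Q = [1]
  Insert 7 (step 2): P = [2, 7];  Q = [1, 2]
  Insert 3 (step 3): P = [2, 3] / [7];  Q = [1, 2] / [3]
  Insert 1 (step 4): P = [1, 3] / [2] / [7];  Q = [1, 2] / [3] / [4]
  Insert 6 (step 5): P = [1, 3, 6] / [2] / [7];  Q = [1, 2, 5] / [3] / [4]
  Insert 9 (step 6): P = [1, 3, 6, 9] / [2] / [7];  Q = [1, 2, 5, 6] / [3] / [4]
  Insert 5 (step 7): P = [1, 3, 5, 9] / [2, 6] / [7];  Q = [1, 2, 5, 6] / [3, 7] / [4]
  Insert 8 (step 8): P = [1, 3, 5, 8] / [2, 6, 9] / [7];  Q = [1, 2, 5, 6] / [3, 7, 8] / [4]
  Insert 4 (step 9): P = [1, 3, 4, 8] / [2, 5, 9] / [6] / [7];  Q = [1, 2, 5, 6] / [3, 7, 8] / [4] / [9]
Final shape: (4, 3, 1, 1).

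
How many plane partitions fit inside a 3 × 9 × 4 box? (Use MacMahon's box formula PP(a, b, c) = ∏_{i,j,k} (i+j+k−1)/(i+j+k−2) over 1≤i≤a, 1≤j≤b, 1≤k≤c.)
PP(3, 9, 4) = 13026013

Evaluate the triple product over i = 1..3, j = 1..9, k = 1..4. The factors are (2/1) · (3/2) · (4/3) · (5/4) · (3/2) · (4/3) · (5/4) · (6/5) · … (108 factors total). The numerators and denominators telescope so the product is an integer; carrying out the multiplication exactly gives PP(3, 9, 4) = 13026013.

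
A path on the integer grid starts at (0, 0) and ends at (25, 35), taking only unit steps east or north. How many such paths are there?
Number of paths = 51915437974328292

A monotone lattice path from (0, 0) to (25, 35) consists of 25 east steps and 35 north steps in some order, so it is determined by which 25 of the 60 steps are east. The count is C(60, 25) = 51915437974328292.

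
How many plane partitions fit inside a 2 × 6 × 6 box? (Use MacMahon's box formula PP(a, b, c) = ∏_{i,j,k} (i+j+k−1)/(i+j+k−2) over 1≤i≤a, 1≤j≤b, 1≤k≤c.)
PP(2, 6, 6) = 226512

Evaluate the triple product over i = 1..2, j = 1..6, k = 1..6. The factors are (2/1) · (3/2) · (4/3) · (5/4) · (6/5) · (7/6) · (3/2) · (4/3) · … (72 factors total). The numerators and denominators telescope so the product is an integer; carrying out the multiplication exactly gives PP(2, 6, 6) = 226512.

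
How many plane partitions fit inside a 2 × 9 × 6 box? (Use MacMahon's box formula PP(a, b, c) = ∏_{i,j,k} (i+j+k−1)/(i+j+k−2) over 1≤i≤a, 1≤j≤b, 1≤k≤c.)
PP(2, 9, 6) = 5725720

Evaluate the triple product over i = 1..2, j = 1..9, k = 1..6. The factors are (2/1) · (3/2) · (4/3) · (5/4) · (6/5) · (7/6) · (3/2) · (4/3) · … (108 factors total). The numerators and denominators telescope so the product is an integer; carrying out the multiplication exactly gives PP(2, 9, 6) = 5725720.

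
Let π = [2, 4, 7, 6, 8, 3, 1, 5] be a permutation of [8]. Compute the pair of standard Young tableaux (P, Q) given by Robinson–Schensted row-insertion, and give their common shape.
P = [1, 3, 5, 8] / [2, 6] / [4] / [7];  Q = [1, 2, 3, 5] / [4, 8] / [6] / [7];  common shape = (4, 2, 1, 1)

Row-insert the values π_1, π_2, … into P one at a time, bumping the leftmost entry strictly greater than the inserted value down to the next row. The recording tableau Q records, in position (i, j), the step at which that cell was added to P.
  Insert 2 (step 1): P = [2];  Q = [1]
  Insert 4 (step 2): P = [2, 4];  Q = [1, 2]
  Insert 7 (step 3): P = [2, 4, 7];  Q = [1, 2, 3]
  Insert 6 (step 4): P = [2, 4, 6] / [7];  Q = [1, 2, 3] / [4]
  Insert 8 (step 5): P = [2, 4, 6, 8] / [7];  Q = [1, 2, 3, 5] / [4]
  Insert 3 (step 6): P = [2, 3, 6, 8] / [4] / [7];  Q = [1, 2, 3, 5] / [4] / [6]
  Insert 1 (step 7): P = [1, 3, 6, 8] / [2] / [4] / [7];  Q = [1, 2, 3, 5] / [4] / [6] / [7]
  Insert 5 (step 8): P = [1, 3, 5, 8] / [2, 6] / [4] / [7];  Q = [1, 2, 3, 5] / [4, 8] / [6] / [7]
Final shape: (4, 2, 1, 1).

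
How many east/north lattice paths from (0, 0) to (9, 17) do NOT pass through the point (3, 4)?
Number of paths = 2174930

Total paths from (0, 0) to (9, 17): C(26, 9) = 3124550. Paths through (3, 4): (paths (0, 0) → (3, 4)) × (paths (3, 4) → (9, 17)) = C(7, 3) · C(19, 6) = 35 · 27132 = 949620. Avoidance count = 3124550 − 949620 = 2174930.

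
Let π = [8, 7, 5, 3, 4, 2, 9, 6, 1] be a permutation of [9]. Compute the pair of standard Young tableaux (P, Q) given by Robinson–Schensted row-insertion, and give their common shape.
P = [1, 4, 6] / [2, 9] / [3] / [5] / [7] / [8];  Q = [1, 5, 7] / [2, 8] / [3] / [4] / [6] / [9];  common shape = (3, 2, 1, 1, 1, 1)

Row-insert the values π_1, π_2, … into P one at a time, bumping the leftmost entry strictly greater than the inserted value down to the next row. The recording tableau Q records, in position (i, j), the step at which that cell was added to P.
  Insert 8 (step 1): P = [8];  Q = [1]
  Insert 7 (step 2): P = [7] / [8];  Q = [1] / [2]
  Insert 5 (step 3): P = [5] / [7] / [8];  Q = [1] / [2] / [3]
  Insert 3 (step 4): P = [3] / [5] / [7] / [8];  Q = [1] / [2] / [3] / [4]
  Insert 4 (step 5): P = [3, 4] / [5] / [7] / [8];  Q = [1, 5] / [2] / [3] / [4]
  Insert 2 (step 6): P = [2, 4] / [3] / [5] / [7] / [8];  Q = [1, 5] / [2] / [3] / [4] / [6]
  Insert 9 (step 7): P = [2, 4, 9] / [3] / [5] / [7] / [8];  Q = [1, 5, 7] / [2] / [3] / [4] / [6]
  Insert 6 (step 8): P = [2, 4, 6] / [3, 9] / [5] / [7] / [8];  Q = [1, 5, 7] / [2, 8] / [3] / [4] / [6]
  Insert 1 (step 9): P = [1, 4, 6] / [2, 9] / [3] / [5] / [7] / [8];  Q = [1, 5, 7] / [2, 8] / [3] / [4] / [6] / [9]
Final shape: (3, 2, 1, 1, 1, 1).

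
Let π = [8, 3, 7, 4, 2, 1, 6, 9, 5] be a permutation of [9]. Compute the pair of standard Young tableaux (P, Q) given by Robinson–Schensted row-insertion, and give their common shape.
P = [1, 4, 5, 9] / [2, 6] / [3] / [7] / [8];  Q = [1, 3, 7, 8] / [2, 9] / [4] / [5] / [6];  common shape = (4, 2, 1, 1, 1)

Row-insert the values π_1, π_2, … into P one at a time, bumping the leftmost entry strictly greater than the inserted value down to the next row. The recording tableau Q records, in position (i, j), the step at which that cell was added to P.
  Insert 8 (step 1): P = [8];  Q = [1]
  Insert 3 (step 2): P = [3] / [8];  Q = [1] / [2]
  Insert 7 (step 3): P = [3, 7] / [8];  Q = [1, 3] / [2]
  Insert 4 (step 4): P = [3, 4] / [7] / [8];  Q = [1, 3] / [2] / [4]
  Insert 2 (step 5): P = [2, 4] / [3] / [7] / [8];  Q = [1, 3] / [2] / [4] / [5]
  Insert 1 (step 6): P = [1, 4] / [2] / [3] / [7] / [8];  Q = [1, 3] / [2] / [4] / [5] / [6]
  Insert 6 (step 7): P = [1, 4, 6] / [2] / [3] / [7] / [8];  Q = [1, 3, 7] / [2] / [4] / [5] / [6]
  Insert 9 (step 8): P = [1, 4, 6, 9] / [2] / [3] / [7] / [8];  Q = [1, 3, 7, 8] / [2] / [4] / [5] / [6]
  Insert 5 (step 9): P = [1, 4, 5, 9] / [2, 6] / [3] / [7] / [8];  Q = [1, 3, 7, 8] / [2, 9] / [4] / [5] / [6]
Final shape: (4, 2, 1, 1, 1).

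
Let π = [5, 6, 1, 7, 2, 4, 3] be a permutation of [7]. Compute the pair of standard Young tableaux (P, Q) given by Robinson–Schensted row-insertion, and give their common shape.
P = [1, 2, 3] / [4, 6, 7] / [5];  Q = [1, 2, 4] / [3, 5, 6] / [7];  common shape = (3, 3, 1)

Row-insert the values π_1, π_2, … into P one at a time, bumping the leftmost entry strictly greater than the inserted value down to the next row. The recording tableau Q records, in position (i, j), the step at which that cell was added to P.
  Insert 5 (step 1): P = [5];  Q = [1]
  Insert 6 (step 2): P = [5, 6];  Q = [1, 2]
  Insert 1 (step 3): P = [1, 6] / [5];  Q = [1, 2] / [3]
  Insert 7 (step 4): P = [1, 6, 7] / [5];  Q = [1, 2, 4] / [3]
  Insert 2 (step 5): P = [1, 2, 7] / [5, 6];  Q = [1, 2, 4] / [3, 5]
  Insert 4 (step 6): P = [1, 2, 4] / [5, 6, 7];  Q = [1, 2, 4] / [3, 5, 6]
  Insert 3 (step 7): P = [1, 2, 3] / [4, 6, 7] / [5];  Q = [1, 2, 4] / [3, 5, 6] / [7]
Final shape: (3, 3, 1).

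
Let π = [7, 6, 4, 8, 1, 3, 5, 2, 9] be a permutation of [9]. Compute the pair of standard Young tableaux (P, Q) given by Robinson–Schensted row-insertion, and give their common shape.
P = [1, 2, 5, 9] / [3, 8] / [4] / [6] / [7];  Q = [1, 4, 7, 9] / [2, 6] / [3] / [5] / [8];  common shape = (4, 2, 1, 1, 1)

Row-insert the values π_1, π_2, … into P one at a time, bumping the leftmost entry strictly greater than the inserted value down to the next row. The recording tableau Q records, in position (i, j), the step at which that cell was added to P.
  Insert 7 (step 1): P = [7];  Q = [1]
  Insert 6 (step 2): P = [6] / [7];  Q = [1] / [2]
  Insert 4 (step 3): P = [4] / [6] / [7];  Q = [1] / [2] / [3]
  Insert 8 (step 4): P = [4, 8] / [6] / [7];  Q = [1, 4] / [2] / [3]
  Insert 1 (step 5): P = [1, 8] / [4] / [6] / [7];  Q = [1, 4] / [2] / [3] / [5]
  Insert 3 (step 6): P = [1, 3] / [4, 8] / [6] / [7];  Q = [1, 4] / [2, 6] / [3] / [5]
  Insert 5 (step 7): P = [1, 3, 5] / [4, 8] / [6] / [7];  Q = [1, 4, 7] / [2, 6] / [3] / [5]
  Insert 2 (step 8): P = [1, 2, 5] / [3, 8] / [4] / [6] / [7];  Q = [1, 4, 7] / [2, 6] / [3] / [5] / [8]
  Insert 9 (step 9): P = [1, 2, 5, 9] / [3, 8] / [4] / [6] / [7];  Q = [1, 4, 7, 9] / [2, 6] / [3] / [5] / [8]
Final shape: (4, 2, 1, 1, 1).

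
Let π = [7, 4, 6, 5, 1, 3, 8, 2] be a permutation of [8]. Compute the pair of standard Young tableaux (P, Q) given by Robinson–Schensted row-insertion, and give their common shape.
P = [1, 2, 8] / [3, 5] / [4] / [6] / [7];  Q = [1, 3, 7] / [2, 6] / [4] / [5] / [8];  common shape = (3, 2, 1, 1, 1)

Row-insert the values π_1, π_2, … into P one at a time, bumping the leftmost entry strictly greater than the inserted value down to the next row. The recording tableau Q records, in position (i, j), the step at which that cell was added to P.
  Insert 7 (step 1): P = [7];  Q = [1]
  Insert 4 (step 2): P = [4] / [7];  Q = [1] / [2]
  Insert 6 (step 3): P = [4, 6] / [7];  Q = [1, 3] / [2]
  Insert 5 (step 4): P = [4, 5] / [6] / [7];  Q = [1, 3] / [2] / [4]
  Insert 1 (step 5): P = [1, 5] / [4] / [6] / [7];  Q = [1, 3] / [2] / [4] / [5]
  Insert 3 (step 6): P = [1, 3] / [4, 5] / [6] / [7];  Q = [1, 3] / [2, 6] / [4] / [5]
  Insert 8 (step 7): P = [1, 3, 8] / [4, 5] / [6] / [7];  Q = [1, 3, 7] / [2, 6] / [4] / [5]
  Insert 2 (step 8): P = [1, 2, 8] / [3, 5] / [4] / [6] / [7];  Q = [1, 3, 7] / [2, 6] / [4] / [5] / [8]
Final shape: (3, 2, 1, 1, 1).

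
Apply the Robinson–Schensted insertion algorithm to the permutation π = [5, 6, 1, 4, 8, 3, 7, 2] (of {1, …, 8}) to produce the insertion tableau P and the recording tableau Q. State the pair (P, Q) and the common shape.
P = [1, 2, 7] / [3, 6, 8] / [4] / [5];  Q = [1, 2, 5] / [3, 4, 7] / [6] / [8];  common shape = (3, 3, 1, 1)

Row-insert the values π_1, π_2, … into P one at a time, bumping the leftmost entry strictly greater than the inserted value down to the next row. The recording tableau Q records, in position (i, j), the step at which that cell was added to P.
  Insert 5 (step 1): P = [5];  Q = [1]
  Insert 6 (step 2): P = [5, 6];  Q = [1, 2]
  Insert 1 (step 3): P = [1, 6] / [5];  Q = [1, 2] / [3]
  Insert 4 (step 4): P = [1, 4] / [5, 6];  Q = [1, 2] / [3, 4]
  Insert 8 (step 5): P = [1, 4, 8] / [5, 6];  Q = [1, 2, 5] / [3, 4]
  Insert 3 (step 6): P = [1, 3, 8] / [4, 6] / [5];  Q = [1, 2, 5] / [3, 4] / [6]
  Insert 7 (step 7): P = [1, 3, 7] / [4, 6, 8] / [5];  Q = [1, 2, 5] / [3, 4, 7] / [6]
  Insert 2 (step 8): P = [1, 2, 7] / [3, 6, 8] / [4] / [5];  Q = [1, 2, 5] / [3, 4, 7] / [6] / [8]
Final shape: (3, 3, 1, 1).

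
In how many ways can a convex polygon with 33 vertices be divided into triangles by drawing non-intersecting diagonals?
C_31 = 14544636039226909

These polygon triangulations are counted by the Catalan number C_n = (1/(n + 1)) · C(2n, n). For n = 31: C_31 = (1/32) · C(62, 31) = 465428353255261088/32 = 14544636039226909.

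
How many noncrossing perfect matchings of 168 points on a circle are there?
C_84 = 270557451039395118028642463289168566420671280440

These noncrossing handshakes are counted by the Catalan number C_n = (1/(n + 1)) · C(2n, n). For n = 84: C_84 = (1/85) · C(168, 84) = 22997383338348585032434609379579328145757058837400/85 = 270557451039395118028642463289168566420671280440.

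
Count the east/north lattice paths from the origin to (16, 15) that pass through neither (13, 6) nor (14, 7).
Number of paths = 291780435

Inclusion–exclusion. Total paths: C(31, 16) = 300540195. Through P₁: C(19, 13)·C(12, 3) = 5969040. Through P₂: C(21, 14)·C(10, 2) = 5232600. Since P₁ is strictly southwest of P₂, a monotone path through both must visit P₁ then P₂; paths through both = C(19, 13)·C(2, 1)·C(10, 2) = 2441880. Avoid both = 300540195 − 5969040 − 5232600 + 2441880 = 291780435.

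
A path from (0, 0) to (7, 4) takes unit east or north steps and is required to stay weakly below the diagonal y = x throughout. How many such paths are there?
Number of paths = 165

By the reflection principle (André's argument), the number of monotone paths to (7, 4) with n ≤ m that never go above y = x is C(11, 7) − C(11, 8) = 330 − 165 = 165.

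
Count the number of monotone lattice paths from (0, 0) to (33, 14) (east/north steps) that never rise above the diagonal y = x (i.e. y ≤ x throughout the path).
Number of paths = 200966926350

By the reflection principle (André's argument), the number of monotone paths to (33, 14) with n ≤ m that never go above y = x is C(47, 33) − C(47, 34) = 341643774795 − 140676848445 = 200966926350.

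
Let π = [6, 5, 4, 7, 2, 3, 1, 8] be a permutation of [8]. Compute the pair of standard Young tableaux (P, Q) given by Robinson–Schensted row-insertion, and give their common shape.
P = [1, 3, 8] / [2, 7] / [4] / [5] / [6];  Q = [1, 4, 8] / [2, 6] / [3] / [5] / [7];  common shape = (3, 2, 1, 1, 1)

Row-insert the values π_1, π_2, … into P one at a time, bumping the leftmost entry strictly greater than the inserted value down to the next row. The recording tableau Q records, in position (i, j), the step at which that cell was added to P.
  Insert 6 (step 1): P = [6];  Q = [1]
  Insert 5 (step 2): P = [5] / [6];  Q = [1] / [2]
  Insert 4 (step 3): P = [4] / [5] / [6];  Q = [1] / [2] / [3]
  Insert 7 (step 4): P = [4, 7] / [5] / [6];  Q = [1, 4] / [2] / [3]
  Insert 2 (step 5): P = [2, 7] / [4] / [5] / [6];  Q = [1, 4] / [2] / [3] / [5]
  Insert 3 (step 6): P = [2, 3] / [4, 7] / [5] / [6];  Q = [1, 4] / [2, 6] / [3] / [5]
  Insert 1 (step 7): P = [1, 3] / [2, 7] / [4] / [5] / [6];  Q = [1, 4] / [2, 6] / [3] / [5] / [7]
  Insert 8 (step 8): P = [1, 3, 8] / [2, 7] / [4] / [5] / [6];  Q = [1, 4, 8] / [2, 6] / [3] / [5] / [7]
Final shape: (3, 2, 1, 1, 1).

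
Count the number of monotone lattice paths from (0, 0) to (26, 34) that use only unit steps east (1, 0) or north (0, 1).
Number of paths = 69886166503903470

A monotone lattice path from (0, 0) to (26, 34) consists of 26 east steps and 34 north steps in some order, so it is determined by which 26 of the 60 steps are east. The count is C(60, 26) = 69886166503903470.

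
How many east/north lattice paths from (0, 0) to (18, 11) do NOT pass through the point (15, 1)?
Number of paths = 34592714

Total paths from (0, 0) to (18, 11): C(29, 18) = 34597290. Paths through (15, 1): (paths (0, 0) → (15, 1)) × (paths (15, 1) → (18, 11)) = C(16, 15) · C(13, 3) = 16 · 286 = 4576. Avoidance count = 34597290 − 4576 = 34592714.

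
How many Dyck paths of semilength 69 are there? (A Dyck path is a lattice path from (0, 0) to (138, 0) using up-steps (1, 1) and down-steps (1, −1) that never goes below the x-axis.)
C_69 = 337485502510215975556783793455058624700

These Dyck paths are counted by the Catalan number C_n = (1/(n + 1)) · C(2n, n). For n = 69: C_69 = (1/70) · C(138, 69) = 23623985175715118288974865541854103729000/70 = 337485502510215975556783793455058624700.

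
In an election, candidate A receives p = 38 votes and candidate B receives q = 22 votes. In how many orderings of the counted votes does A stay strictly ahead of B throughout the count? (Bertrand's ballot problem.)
Strict-lead orderings = 3774474706526160

Total orderings of the 60 votes with 38 for A: C(60, 38) = 14154280149473100. By the Bertrand ballot formula (Cycle Lemma / reflection principle), the number of orderings in which A is strictly ahead of B throughout is (p − q)/(p + q) · C(p + q, p) = (38 − 22)/(38 + 22) · 14154280149473100 = 3774474706526160.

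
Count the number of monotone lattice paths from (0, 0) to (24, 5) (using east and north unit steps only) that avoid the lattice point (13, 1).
Number of paths = 99645

Total paths from (0, 0) to (24, 5): C(29, 24) = 118755. Paths through (13, 1): (paths (0, 0) → (13, 1)) × (paths (13, 1) → (24, 5)) = C(14, 13) · C(15, 11) = 14 · 1365 = 19110. Avoidance count = 118755 − 19110 = 99645.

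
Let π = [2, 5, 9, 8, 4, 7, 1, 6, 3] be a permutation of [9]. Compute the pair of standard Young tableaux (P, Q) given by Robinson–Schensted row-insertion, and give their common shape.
P = [1, 3, 6] / [2, 4] / [5, 7] / [8] / [9];  Q = [1, 2, 3] / [4, 6] / [5, 8] / [7] / [9];  common shape = (3, 2, 2, 1, 1)

Row-insert the values π_1, π_2, … into P one at a time, bumping the leftmost entry strictly greater than the inserted value down to the next row. The recording tableau Q records, in position (i, j), the step at which that cell was added to P.
  Insert 2 (step 1): P = [2];  Q = [1]
  Insert 5 (step 2): P = [2, 5];  Q = [1, 2]
  Insert 9 (step 3): P = [2, 5, 9];  Q = [1, 2, 3]
  Insert 8 (step 4): P = [2, 5, 8] / [9];  Q = [1, 2, 3] / [4]
  Insert 4 (step 5): P = [2, 4, 8] / [5] / [9];  Q = [1, 2, 3] / [4] / [5]
  Insert 7 (step 6): P = [2, 4, 7] / [5, 8] / [9];  Q = [1, 2, 3] / [4, 6] / [5]
  Insert 1 (step 7): P = [1, 4, 7] / [2, 8] / [5] / [9];  Q = [1, 2, 3] / [4, 6] / [5] / [7]
  Insert 6 (step 8): P = [1, 4, 6] / [2, 7] / [5, 8] / [9];  Q = [1, 2, 3] / [4, 6] / [5, 8] / [7]
  Insert 3 (step 9): P = [1, 3, 6] / [2, 4] / [5, 7] / [8] / [9];  Q = [1, 2, 3] / [4, 6] / [5, 8] / [7] / [9]
Final shape: (3, 2, 2, 1, 1).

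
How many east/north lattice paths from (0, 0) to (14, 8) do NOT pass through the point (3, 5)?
Number of paths = 299386

Total paths from (0, 0) to (14, 8): C(22, 14) = 319770. Paths through (3, 5): (paths (0, 0) → (3, 5)) × (paths (3, 5) → (14, 8)) = C(8, 3) · C(14, 11) = 56 · 364 = 20384. Avoidance count = 319770 − 20384 = 299386.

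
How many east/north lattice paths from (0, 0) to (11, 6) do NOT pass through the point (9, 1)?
Number of paths = 12166

Total paths from (0, 0) to (11, 6): C(17, 11) = 12376. Paths through (9, 1): (paths (0, 0) → (9, 1)) × (paths (9, 1) → (11, 6)) = C(10, 9) · C(7, 2) = 10 · 21 = 210. Avoidance count = 12376 − 210 = 12166.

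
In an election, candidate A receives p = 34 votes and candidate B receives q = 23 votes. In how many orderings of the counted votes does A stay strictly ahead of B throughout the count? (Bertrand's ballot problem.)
Strict-lead orderings = 1024713341952300

Total orderings of the 57 votes with 34 for A: C(57, 34) = 5309878226480100. By the Bertrand ballot formula (Cycle Lemma / reflection principle), the number of orderings in which A is strictly ahead of B throughout is (p − q)/(p + q) · C(p + q, p) = (34 − 23)/(34 + 23) · 5309878226480100 = 1024713341952300.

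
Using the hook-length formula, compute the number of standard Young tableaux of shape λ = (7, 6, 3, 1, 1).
# SYT of shape (7, 6, 3, 1, 1) = 5346432

Hook-length formula: f^λ = n! / Π hook(c), product over all cells c of the Young diagram. For λ = (7, 6, 3, 1, 1), n = 18 boxes. Hook lengths by row (left-to-right, top-to-bottom): [11, 8, 7, 5, 4, 3, 1]; [9, 6, 5, 3, 2, 1]; [5, 2, 1]; [2]; [1]. Product of hooks = 1197504000. So f^λ = 18! / 1197504000 = 6402373705728000 / 1197504000 = 5346432.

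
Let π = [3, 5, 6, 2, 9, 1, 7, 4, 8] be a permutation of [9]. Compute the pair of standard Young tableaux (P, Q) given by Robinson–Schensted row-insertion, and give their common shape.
P = [1, 4, 6, 7, 8] / [2, 5] / [3, 9];  Q = [1, 2, 3, 5, 9] / [4, 7] / [6, 8];  common shape = (5, 2, 2)

Row-insert the values π_1, π_2, … into P one at a time, bumping the leftmost entry strictly greater than the inserted value down to the next row. The recording tableau Q records, in position (i, j), the step at which that cell was added to P.
  Insert 3 (step 1): P = [3];  Q = [1]
  Insert 5 (step 2): P = [3, 5];  Q = [1, 2]
  Insert 6 (step 3): P = [3, 5, 6];  Q = [1, 2, 3]
  Insert 2 (step 4): P = [2, 5, 6] / [3];  Q = [1, 2, 3] / [4]
  Insert 9 (step 5): P = [2, 5, 6, 9] / [3];  Q = [1, 2, 3, 5] / [4]
  Insert 1 (step 6): P = [1, 5, 6, 9] / [2] / [3];  Q = [1, 2, 3, 5] / [4] / [6]
  Insert 7 (step 7): P = [1, 5, 6, 7] / [2, 9] / [3];  Q = [1, 2, 3, 5] / [4, 7] / [6]
  Insert 4 (step 8): P = [1, 4, 6, 7] / [2, 5] / [3, 9];  Q = [1, 2, 3, 5] / [4, 7] / [6, 8]
  Insert 8 (step 9): P = [1, 4, 6, 7, 8] / [2, 5] / [3, 9];  Q = [1, 2, 3, 5, 9] / [4, 7] / [6, 8]
Final shape: (5, 2, 2).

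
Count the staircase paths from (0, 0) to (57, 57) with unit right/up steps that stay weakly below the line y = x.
C_57 = 26700952856774851904245220912664

These NE paths below the diagonal are counted by the Catalan number C_n = (1/(n + 1)) · C(2n, n). For n = 57: C_57 = (1/58) · C(114, 57) = 1548655265692941410446222812934512/58 = 26700952856774851904245220912664.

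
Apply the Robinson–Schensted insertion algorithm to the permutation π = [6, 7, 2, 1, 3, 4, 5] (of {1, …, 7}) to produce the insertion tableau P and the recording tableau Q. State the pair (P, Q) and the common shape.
P = [1, 3, 4, 5] / [2, 7] / [6];  Q = [1, 2, 6, 7] / [3, 5] / [4];  common shape = (4, 2, 1)

Row-insert the values π_1, π_2, … into P one at a time, bumping the leftmost entry strictly greater than the inserted value down to the next row. The recording tableau Q records, in position (i, j), the step at which that cell was added to P.
  Insert 6 (step 1): P = [6];  Q = [1]
  Insert 7 (step 2): P = [6, 7];  Q = [1, 2]
  Insert 2 (step 3): P = [2, 7] / [6];  Q = [1, 2] / [3]
  Insert 1 (step 4): P = [1, 7] / [2] / [6];  Q = [1, 2] / [3] / [4]
  Insert 3 (step 5): P = [1, 3] / [2, 7] / [6];  Q = [1, 2] / [3, 5] / [4]
  Insert 4 (step 6): P = [1, 3, 4] / [2, 7] / [6];  Q = [1, 2, 6] / [3, 5] / [4]
  Insert 5 (step 7): P = [1, 3, 4, 5] / [2, 7] / [6];  Q = [1, 2, 6, 7] / [3, 5] / [4]
Final shape: (4, 2, 1).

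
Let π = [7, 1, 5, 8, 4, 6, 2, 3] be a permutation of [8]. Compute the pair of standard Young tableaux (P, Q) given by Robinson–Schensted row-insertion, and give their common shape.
P = [1, 2, 3] / [4, 6] / [5, 8] / [7];  Q = [1, 3, 4] / [2, 6] / [5, 8] / [7];  common shape = (3, 2, 2, 1)

Row-insert the values π_1, π_2, … into P one at a time, bumping the leftmost entry strictly greater than the inserted value down to the next row. The recording tableau Q records, in position (i, j), the step at which that cell was added to P.
  Insert 7 (step 1): P = [7];  Q = [1]
  Insert 1 (step 2): P = [1] / [7];  Q = [1] / [2]
  Insert 5 (step 3): P = [1, 5] / [7];  Q = [1, 3] / [2]
  Insert 8 (step 4): P = [1, 5, 8] / [7];  Q = [1, 3, 4] / [2]
  Insert 4 (step 5): P = [1, 4, 8] / [5] / [7];  Q = [1, 3, 4] / [2] / [5]
  Insert 6 (step 6): P = [1, 4, 6] / [5, 8] / [7];  Q = [1, 3, 4] / [2, 6] / [5]
  Insert 2 (step 7): P = [1, 2, 6] / [4, 8] / [5] / [7];  Q = [1, 3, 4] / [2, 6] / [5] / [7]
  Insert 3 (step 8): P = [1, 2, 3] / [4, 6] / [5, 8] / [7];  Q = [1, 3, 4] / [2, 6] / [5, 8] / [7]
Final shape: (3, 2, 2, 1).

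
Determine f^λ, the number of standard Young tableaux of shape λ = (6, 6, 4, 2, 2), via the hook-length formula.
# SYT of shape (6, 6, 4, 2, 2) = 72424352

Hook-length formula: f^λ = n! / Π hook(c), product over all cells c of the Young diagram. For λ = (6, 6, 4, 2, 2), n = 20 boxes. Hook lengths by row (left-to-right, top-to-bottom): [10, 9, 6, 5, 3, 2]; [9, 8, 5, 4, 2, 1]; [6, 5, 2, 1]; [3, 2]; [2, 1]. Product of hooks = 33592320000. So f^λ = 20! / 33592320000 = 2432902008176640000 / 33592320000 = 72424352.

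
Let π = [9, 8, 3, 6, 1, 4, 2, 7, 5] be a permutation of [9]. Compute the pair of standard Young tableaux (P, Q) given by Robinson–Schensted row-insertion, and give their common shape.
P = [1, 2, 5] / [3, 4, 7] / [6] / [8] / [9];  Q = [1, 4, 8] / [2, 6, 9] / [3] / [5] / [7];  common shape = (3, 3, 1, 1, 1)

Row-insert the values π_1, π_2, … into P one at a time, bumping the leftmost entry strictly greater than the inserted value down to the next row. The recording tableau Q records, in position (i, j), the step at which that cell was added to P.
  Insert 9 (step 1): P = [9];  Q = [1]
  Insert 8 (step 2): P = [8] / [9];  Q = [1] / [2]
  Insert 3 (step 3): P = [3] / [8] / [9];  Q = [1] / [2] / [3]
  Insert 6 (step 4): P = [3, 6] / [8] / [9];  Q = [1, 4] / [2] / [3]
  Insert 1 (step 5): P = [1, 6] / [3] / [8] / [9];  Q = [1, 4] / [2] / [3] / [5]
  Insert 4 (step 6): P = [1, 4] / [3, 6] / [8] / [9];  Q = [1, 4] / [2, 6] / [3] / [5]
  Insert 2 (step 7): P = [1, 2] / [3, 4] / [6] / [8] / [9];  Q = [1, 4] / [2, 6] / [3] / [5] / [7]
  Insert 7 (step 8): P = [1, 2, 7] / [3, 4] / [6] / [8] / [9];  Q = [1, 4, 8] / [2, 6] / [3] / [5] / [7]
  Insert 5 (step 9): P = [1, 2, 5] / [3, 4, 7] / [6] / [8] / [9];  Q = [1, 4, 8] / [2, 6, 9] / [3] / [5] / [7]
Final shape: (3, 3, 1, 1, 1).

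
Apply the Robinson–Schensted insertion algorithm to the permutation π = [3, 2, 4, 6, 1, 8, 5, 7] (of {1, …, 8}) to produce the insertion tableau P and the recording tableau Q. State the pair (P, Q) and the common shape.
P = [1, 4, 5, 7] / [2, 6, 8] / [3];  Q = [1, 3, 4, 6] / [2, 7, 8] / [5];  common shape = (4, 3, 1)

Row-insert the values π_1, π_2, … into P one at a time, bumping the leftmost entry strictly greater than the inserted value down to the next row. The recording tableau Q records, in position (i, j), the step at which that cell was added to P.
  Insert 3 (step 1): P = [3];  Q = [1]
  Insert 2 (step 2): P = [2] / [3];  Q = [1] / [2]
  Insert 4 (step 3): P = [2, 4] / [3];  Q = [1, 3] / [2]
  Insert 6 (step 4): P = [2, 4, 6] / [3];  Q = [1, 3, 4] / [2]
  Insert 1 (step 5): P = [1, 4, 6] / [2] / [3];  Q = [1, 3, 4] / [2] / [5]
  Insert 8 (step 6): P = [1, 4, 6, 8] / [2] / [3];  Q = [1, 3, 4, 6] / [2] / [5]
  Insert 5 (step 7): P = [1, 4, 5, 8] / [2, 6] / [3];  Q = [1, 3, 4, 6] / [2, 7] / [5]
  Insert 7 (step 8): P = [1, 4, 5, 7] / [2, 6, 8] / [3];  Q = [1, 3, 4, 6] / [2, 7, 8] / [5]
Final shape: (4, 3, 1).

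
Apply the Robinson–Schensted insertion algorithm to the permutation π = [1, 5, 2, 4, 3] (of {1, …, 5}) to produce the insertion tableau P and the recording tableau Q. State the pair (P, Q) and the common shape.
P = [1, 2, 3] / [4] / [5];  Q = [1, 2, 4] / [3] / [5];  common shape = (3, 1, 1)

Row-insert the values π_1, π_2, … into P one at a time, bumping the leftmost entry strictly greater than the inserted value down to the next row. The recording tableau Q records, in position (i, j), the step at which that cell was added to P.
  Insert 1 (step 1): P = [1];  Q = [1]
  Insert 5 (step 2): P = [1, 5];  Q = [1, 2]
  Insert 2 (step 3): P = [1, 2] / [5];  Q = [1, 2] / [3]
  Insert 4 (step 4): P = [1, 2, 4] / [5];  Q = [1, 2, 4] / [3]
  Insert 3 (step 5): P = [1, 2, 3] / [4] / [5];  Q = [1, 2, 4] / [3] / [5]
Final shape: (3, 1, 1).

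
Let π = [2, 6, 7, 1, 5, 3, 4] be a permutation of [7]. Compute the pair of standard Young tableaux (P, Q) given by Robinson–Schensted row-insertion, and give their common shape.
P = [1, 3, 4] / [2, 5, 7] / [6];  Q = [1, 2, 3] / [4, 5, 7] / [6];  common shape = (3, 3, 1)

Row-insert the values π_1, π_2, … into P one at a time, bumping the leftmost entry strictly greater than the inserted value down to the next row. The recording tableau Q records, in position (i, j), the step at which that cell was added to P.
  Insert 2 (step 1): P = [2];  Q = [1]
  Insert 6 (step 2): P = [2, 6];  Q = [1, 2]
  Insert 7 (step 3): P = [2, 6, 7];  Q = [1, 2, 3]
  Insert 1 (step 4): P = [1, 6, 7] / [2];  Q = [1, 2, 3] / [4]
  Insert 5 (step 5): P = [1, 5, 7] / [2, 6];  Q = [1, 2, 3] / [4, 5]
  Insert 3 (step 6): P = [1, 3, 7] / [2, 5] / [6];  Q = [1, 2, 3] / [4, 5] / [6]
  Insert 4 (step 7): P = [1, 3, 4] / [2, 5, 7] / [6];  Q = [1, 2, 3] / [4, 5, 7] / [6]
Final shape: (3, 3, 1).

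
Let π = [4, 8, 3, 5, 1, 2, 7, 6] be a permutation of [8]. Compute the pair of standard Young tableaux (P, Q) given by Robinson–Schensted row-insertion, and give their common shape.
P = [1, 2, 6] / [3, 5, 7] / [4, 8];  Q = [1, 2, 7] / [3, 4, 8] / [5, 6];  common shape = (3, 3, 2)

Row-insert the values π_1, π_2, … into P one at a time, bumping the leftmost entry strictly greater than the inserted value down to the next row. The recording tableau Q records, in position (i, j), the step at which that cell was added to P.
  Insert 4 (step 1): P = [4];  Q = [1]
  Insert 8 (step 2): P = [4, 8];  Q = [1, 2]
  Insert 3 (step 3): P = [3, 8] / [4];  Q = [1, 2] / [3]
  Insert 5 (step 4): P = [3, 5] / [4, 8];  Q = [1, 2] / [3, 4]
  Insert 1 (step 5): P = [1, 5] / [3, 8] / [4];  Q = [1, 2] / [3, 4] / [5]
  Insert 2 (step 6): P = [1, 2] / [3, 5] / [4, 8];  Q = [1, 2] / [3, 4] / [5, 6]
  Insert 7 (step 7): P = [1, 2, 7] / [3, 5] / [4, 8];  Q = [1, 2, 7] / [3, 4] / [5, 6]
  Insert 6 (step 8): P = [1, 2, 6] / [3, 5, 7] / [4, 8];  Q = [1, 2, 7] / [3, 4, 8] / [5, 6]
Final shape: (3, 3, 2).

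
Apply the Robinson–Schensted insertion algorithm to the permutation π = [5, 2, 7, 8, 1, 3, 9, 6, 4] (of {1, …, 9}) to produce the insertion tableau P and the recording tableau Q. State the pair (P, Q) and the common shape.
P = [1, 3, 4, 9] / [2, 6, 8] / [5, 7];  Q = [1, 3, 4, 7] / [2, 6, 8] / [5, 9];  common shape = (4, 3, 2)

Row-insert the values π_1, π_2, … into P one at a time, bumping the leftmost entry strictly greater than the inserted value down to the next row. The recording tableau Q records, in position (i, j), the step at which that cell was added to P.
  Insert 5 (step 1): P = [5];  Q = [1]
  Insert 2 (step 2): P = [2] / [5];  Q = [1] / [2]
  Insert 7 (step 3): P = [2, 7] / [5];  Q = [1, 3] / [2]
  Insert 8 (step 4): P = [2, 7, 8] / [5];  Q = [1, 3, 4] / [2]
  Insert 1 (step 5): P = [1, 7, 8] / [2] / [5];  Q = [1, 3, 4] / [2] / [5]
  Insert 3 (step 6): P = [1, 3, 8] / [2, 7] / [5];  Q = [1, 3, 4] / [2, 6] / [5]
  Insert 9 (step 7): P = [1, 3, 8, 9] / [2, 7] / [5];  Q = [1, 3, 4, 7] / [2, 6] / [5]
  Insert 6 (step 8): P = [1, 3, 6, 9] / [2, 7, 8] / [5];  Q = [1, 3, 4, 7] / [2, 6, 8] / [5]
  Insert 4 (step 9): P = [1, 3, 4, 9] / [2, 6, 8] / [5, 7];  Q = [1, 3, 4, 7] / [2, 6, 8] / [5, 9]
Final shape: (4, 3, 2).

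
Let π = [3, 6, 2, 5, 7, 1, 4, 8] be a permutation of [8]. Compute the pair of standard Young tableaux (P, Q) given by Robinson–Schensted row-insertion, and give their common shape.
P = [1, 4, 7, 8] / [2, 5] / [3, 6];  Q = [1, 2, 5, 8] / [3, 4] / [6, 7];  common shape = (4, 2, 2)

Row-insert the values π_1, π_2, … into P one at a time, bumping the leftmost entry strictly greater than the inserted value down to the next row. The recording tableau Q records, in position (i, j), the step at which that cell was added to P.
  Insert 3 (step 1): P = [3];  Q = [1]
  Insert 6 (step 2): P = [3, 6];  Q = [1, 2]
  Insert 2 (step 3): P = [2, 6] / [3];  Q = [1, 2] / [3]
  Insert 5 (step 4): P = [2, 5] / [3, 6];  Q = [1, 2] / [3, 4]
  Insert 7 (step 5): P = [2, 5, 7] / [3, 6];  Q = [1, 2, 5] / [3, 4]
  Insert 1 (step 6): P = [1, 5, 7] / [2, 6] / [3];  Q = [1, 2, 5] / [3, 4] / [6]
  Insert 4 (step 7): P = [1, 4, 7] / [2, 5] / [3, 6];  Q = [1, 2, 5] / [3, 4] / [6, 7]
  Insert 8 (step 8): P = [1, 4, 7, 8] / [2, 5] / [3, 6];  Q = [1, 2, 5, 8] / [3, 4] / [6, 7]
Final shape: (4, 2, 2).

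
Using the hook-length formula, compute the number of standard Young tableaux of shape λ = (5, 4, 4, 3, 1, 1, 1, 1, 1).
# SYT of shape (5, 4, 4, 3, 1, 1, 1, 1, 1) = 230757660

Hook-length formula: f^λ = n! / Π hook(c), product over all cells c of the Young diagram. For λ = (5, 4, 4, 3, 1, 1, 1, 1, 1), n = 21 boxes. Hook lengths by row (left-to-right, top-to-bottom): [13, 7, 6, 4, 1]; [11, 5, 4, 2]; [10, 4, 3, 1]; [8, 2, 1]; [5]; [4]; [3]; [2]; [1]. Product of hooks = 221405184000. So f^λ = 21! / 221405184000 = 51090942171709440000 / 221405184000 = 230757660.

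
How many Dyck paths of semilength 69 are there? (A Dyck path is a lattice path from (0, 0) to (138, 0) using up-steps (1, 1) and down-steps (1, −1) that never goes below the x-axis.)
C_69 = 337485502510215975556783793455058624700

These Dyck paths are counted by the Catalan number C_n = (1/(n + 1)) · C(2n, n). For n = 69: C_69 = (1/70) · C(138, 69) = 23623985175715118288974865541854103729000/70 = 337485502510215975556783793455058624700.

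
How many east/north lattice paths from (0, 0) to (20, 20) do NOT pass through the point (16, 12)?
Number of paths = 122787760095

Total paths from (0, 0) to (20, 20): C(40, 20) = 137846528820. Paths through (16, 12): (paths (0, 0) → (16, 12)) × (paths (16, 12) → (20, 20)) = C(28, 16) · C(12, 4) = 30421755 · 495 = 15058768725. Avoidance count = 137846528820 − 15058768725 = 122787760095.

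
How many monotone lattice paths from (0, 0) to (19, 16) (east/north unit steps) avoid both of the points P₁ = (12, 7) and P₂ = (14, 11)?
Number of paths = 2550692070

Inclusion–exclusion. Total paths: C(35, 19) = 4059928950. Through P₁: C(19, 12)·C(16, 7) = 576438720. Through P₂: C(25, 14)·C(10, 5) = 1123264800. Since P₁ is strictly southwest of P₂, a monotone path through both must visit P₁ then P₂; paths through both = C(19, 12)·C(6, 2)·C(10, 5) = 190466640. Avoid both = 4059928950 − 576438720 − 1123264800 + 190466640 = 2550692070.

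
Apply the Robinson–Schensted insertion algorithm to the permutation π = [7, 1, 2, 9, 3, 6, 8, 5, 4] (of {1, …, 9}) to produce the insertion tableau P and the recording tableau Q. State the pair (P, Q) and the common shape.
P = [1, 2, 3, 4, 8] / [5, 9] / [6] / [7];  Q = [1, 3, 4, 6, 7] / [2, 5] / [8] / [9];  common shape = (5, 2, 1, 1)

Row-insert the values π_1, π_2, … into P one at a time, bumping the leftmost entry strictly greater than the inserted value down to the next row. The recording tableau Q records, in position (i, j), the step at which that cell was added to P.
  Insert 7 (step 1): P = [7];  Q = [1]
  Insert 1 (step 2): P = [1] / [7];  Q = [1] / [2]
  Insert 2 (step 3): P = [1, 2] / [7];  Q = [1, 3] / [2]
  Insert 9 (step 4): P = [1, 2, 9] / [7];  Q = [1, 3, 4] / [2]
  Insert 3 (step 5): P = [1, 2, 3] / [7, 9];  Q = [1, 3, 4] / [2, 5]
  Insert 6 (step 6): P = [1, 2, 3, 6] / [7, 9];  Q = [1, 3, 4, 6] / [2, 5]
  Insert 8 (step 7): P = [1, 2, 3, 6, 8] / [7, 9];  Q = [1, 3, 4, 6, 7] / [2, 5]
  Insert 5 (step 8): P = [1, 2, 3, 5, 8] / [6, 9] / [7];  Q = [1, 3, 4, 6, 7] / [2, 5] / [8]
  Insert 4 (step 9): P = [1, 2, 3, 4, 8] / [5, 9] / [6] / [7];  Q = [1, 3, 4, 6, 7] / [2, 5] / [8] / [9]
Final shape: (5, 2, 1, 1).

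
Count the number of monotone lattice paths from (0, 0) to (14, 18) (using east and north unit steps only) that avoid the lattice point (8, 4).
Number of paths = 452249400

Total paths from (0, 0) to (14, 18): C(32, 14) = 471435600. Paths through (8, 4): (paths (0, 0) → (8, 4)) × (paths (8, 4) → (14, 18)) = C(12, 8) · C(20, 6) = 495 · 38760 = 19186200. Avoidance count = 471435600 − 19186200 = 452249400.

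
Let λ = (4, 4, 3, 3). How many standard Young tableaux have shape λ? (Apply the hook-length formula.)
# SYT of shape (4, 4, 3, 3) = 12012

Hook-length formula: f^λ = n! / Π hook(c), product over all cells c of the Young diagram. For λ = (4, 4, 3, 3), n = 14 boxes. Hook lengths by row (left-to-right, top-to-bottom): [7, 6, 5, 2]; [6, 5, 4, 1]; [4, 3, 2]; [3, 2, 1]. Product of hooks = 7257600. So f^λ = 14! / 7257600 = 87178291200 / 7257600 = 12012.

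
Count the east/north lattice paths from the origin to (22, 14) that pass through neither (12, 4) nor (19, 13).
Number of paths = 2153830080

Inclusion–exclusion. Total paths: C(36, 22) = 3796297200. Through P₁: C(16, 12)·C(20, 10) = 336255920. Through P₂: C(32, 19)·C(4, 3) = 1389494400. Since P₁ is strictly southwest of P₂, a monotone path through both must visit P₁ then P₂; paths through both = C(16, 12)·C(16, 7)·C(4, 3) = 83283200. Avoid both = 3796297200 − 336255920 − 1389494400 + 83283200 = 2153830080.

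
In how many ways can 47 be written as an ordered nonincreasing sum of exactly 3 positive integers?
p(47, 3 parts) = 184

Partitions of n into exactly k parts are in bijection with partitions of n − k into at most k parts (subtract 1 from each part). So p(47, exactly 3) = p(44, parts ≤ 3). Computing via the recurrence p(m, j) = p(m, j−1) + p(m−j, j) gives 184.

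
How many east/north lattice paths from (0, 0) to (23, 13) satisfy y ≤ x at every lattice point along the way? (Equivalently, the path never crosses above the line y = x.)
Number of paths = 1059111900

By the reflection principle (André's argument), the number of monotone paths to (23, 13) with n ≤ m that never go above y = x is C(36, 23) − C(36, 24) = 2310789600 − 1251677700 = 1059111900.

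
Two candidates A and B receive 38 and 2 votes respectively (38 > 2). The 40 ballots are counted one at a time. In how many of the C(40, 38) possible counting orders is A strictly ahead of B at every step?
Strict-lead orderings = 702

Total orderings of the 40 votes with 38 for A: C(40, 38) = 780. By the Bertrand ballot formula (Cycle Lemma / reflection principle), the number of orderings in which A is strictly ahead of B throughout is (p − q)/(p + q) · C(p + q, p) = (38 − 2)/(38 + 2) · 780 = 702.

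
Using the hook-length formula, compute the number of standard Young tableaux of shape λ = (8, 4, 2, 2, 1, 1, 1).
# SYT of shape (8, 4, 2, 2, 1, 1, 1) = 26604864

Hook-length formula: f^λ = n! / Π hook(c), product over all cells c of the Young diagram. For λ = (8, 4, 2, 2, 1, 1, 1), n = 19 boxes. Hook lengths by row (left-to-right, top-to-bottom): [14, 10, 7, 6, 4, 3, 2, 1]; [9, 5, 2, 1]; [6, 2]; [5, 1]; [3]; [2]; [1]. Product of hooks = 4572288000. So f^λ = 19! / 4572288000 = 121645100408832000 / 4572288000 = 26604864.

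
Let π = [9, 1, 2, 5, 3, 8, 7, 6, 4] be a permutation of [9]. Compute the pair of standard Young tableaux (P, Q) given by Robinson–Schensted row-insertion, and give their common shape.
P = [1, 2, 3, 4] / [5, 6] / [7] / [8] / [9];  Q = [1, 3, 4, 6] / [2, 7] / [5] / [8] / [9];  common shape = (4, 2, 1, 1, 1)

Row-insert the values π_1, π_2, … into P one at a time, bumping the leftmost entry strictly greater than the inserted value down to the next row. The recording tableau Q records, in position (i, j), the step at which that cell was added to P.
  Insert 9 (step 1): P = [9];  Q = [1]
  Insert 1 (step 2): P = [1] / [9];  Q = [1] / [2]
  Insert 2 (step 3): P = [1, 2] / [9];  Q = [1, 3] / [2]
  Insert 5 (step 4): P = [1, 2, 5] / [9];  Q = [1, 3, 4] / [2]
  Insert 3 (step 5): P = [1, 2, 3] / [5] / [9];  Q = [1, 3, 4] / [2] / [5]
  Insert 8 (step 6): P = [1, 2, 3, 8] / [5] / [9];  Q = [1, 3, 4, 6] / [2] / [5]
  Insert 7 (step 7): P = [1, 2, 3, 7] / [5, 8] / [9];  Q = [1, 3, 4, 6] / [2, 7] / [5]
  Insert 6 (step 8): P = [1, 2, 3, 6] / [5, 7] / [8] / [9];  Q = [1, 3, 4, 6] / [2, 7] / [5] / [8]
  Insert 4 (step 9): P = [1, 2, 3, 4] / [5, 6] / [7] / [8] / [9];  Q = [1, 3, 4, 6] / [2, 7] / [5] / [8] / [9]
Final shape: (4, 2, 1, 1, 1).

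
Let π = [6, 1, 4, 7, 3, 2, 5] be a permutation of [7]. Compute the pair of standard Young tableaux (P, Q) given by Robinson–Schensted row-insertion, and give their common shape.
P = [1, 2, 5] / [3, 7] / [4] / [6];  Q = [1, 3, 4] / [2, 7] / [5] / [6];  common shape = (3, 2, 1, 1)

Row-insert the values π_1, π_2, … into P one at a time, bumping the leftmost entry strictly greater than the inserted value down to the next row. The recording tableau Q records, in position (i, j), the step at which that cell was added to P.
  Insert 6 (step 1): P = [6];  Q = [1]
  Insert 1 (step 2): P = [1] / [6];  Q = [1] / [2]
  Insert 4 (step 3): P = [1, 4] / [6];  Q = [1, 3] / [2]
  Insert 7 (step 4): P = [1, 4, 7] / [6];  Q = [1, 3, 4] / [2]
  Insert 3 (step 5): P = [1, 3, 7] / [4] / [6];  Q = [1, 3, 4] / [2] / [5]
  Insert 2 (step 6): P = [1, 2, 7] / [3] / [4] / [6];  Q = [1, 3, 4] / [2] / [5] / [6]
  Insert 5 (step 7): P = [1, 2, 5] / [3, 7] / [4] / [6];  Q = [1, 3, 4] / [2, 7] / [5] / [6]
Final shape: (3, 2, 1, 1).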